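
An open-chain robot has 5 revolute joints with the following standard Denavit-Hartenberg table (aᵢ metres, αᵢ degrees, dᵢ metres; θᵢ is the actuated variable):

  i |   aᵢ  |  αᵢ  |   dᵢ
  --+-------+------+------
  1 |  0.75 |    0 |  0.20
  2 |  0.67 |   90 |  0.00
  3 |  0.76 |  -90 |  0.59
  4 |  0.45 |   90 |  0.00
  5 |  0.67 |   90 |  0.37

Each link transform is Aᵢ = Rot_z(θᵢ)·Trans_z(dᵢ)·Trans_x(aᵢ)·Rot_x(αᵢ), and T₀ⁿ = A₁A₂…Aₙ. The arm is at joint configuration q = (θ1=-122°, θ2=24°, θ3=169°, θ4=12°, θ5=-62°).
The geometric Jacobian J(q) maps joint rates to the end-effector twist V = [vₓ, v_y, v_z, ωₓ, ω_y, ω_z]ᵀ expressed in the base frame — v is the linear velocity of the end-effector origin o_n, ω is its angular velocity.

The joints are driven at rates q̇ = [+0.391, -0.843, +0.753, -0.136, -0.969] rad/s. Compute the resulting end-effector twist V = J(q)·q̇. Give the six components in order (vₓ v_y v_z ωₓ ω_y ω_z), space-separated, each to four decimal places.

0.4194 0.2121 -0.8995 0.1618 -0.2487 -0.3569

o_n = [-1.0751, 0.2396, 1.0831]
J₁: ẑ×o_n = [-0.2396, -1.0751, 0.0000], ω = ẑ
J2: z=[0.0000, 0.0000, 1.0000] o=[-0.3974, -0.6360, 0.2000] → [-0.8756, -0.6777, 0.0000, 0.0000, 0.0000, 1.0000]
J3: z=[-0.9903, 0.1392, 0.0000] o=[-0.4907, -1.2995, 0.2000] → [0.1229, 0.8745, -1.4428, -0.9903, 0.1392, 0.0000]
J4: z=[0.0266, 0.1890, -0.9816] o=[-0.9711, -0.4786, 0.3450] → [0.8445, 0.0825, 0.0387, 0.0266, 0.1890, -0.9816]
J5: z=[-0.9402, 0.3382, 0.0397] o=[-0.8183, -0.0638, 0.4290] → [0.2092, 0.6048, -0.1984, -0.9402, 0.3382, 0.0397]
V = J·q̇ = [0.4194, 0.2121, -0.8995, 0.1618, -0.2487, -0.3569]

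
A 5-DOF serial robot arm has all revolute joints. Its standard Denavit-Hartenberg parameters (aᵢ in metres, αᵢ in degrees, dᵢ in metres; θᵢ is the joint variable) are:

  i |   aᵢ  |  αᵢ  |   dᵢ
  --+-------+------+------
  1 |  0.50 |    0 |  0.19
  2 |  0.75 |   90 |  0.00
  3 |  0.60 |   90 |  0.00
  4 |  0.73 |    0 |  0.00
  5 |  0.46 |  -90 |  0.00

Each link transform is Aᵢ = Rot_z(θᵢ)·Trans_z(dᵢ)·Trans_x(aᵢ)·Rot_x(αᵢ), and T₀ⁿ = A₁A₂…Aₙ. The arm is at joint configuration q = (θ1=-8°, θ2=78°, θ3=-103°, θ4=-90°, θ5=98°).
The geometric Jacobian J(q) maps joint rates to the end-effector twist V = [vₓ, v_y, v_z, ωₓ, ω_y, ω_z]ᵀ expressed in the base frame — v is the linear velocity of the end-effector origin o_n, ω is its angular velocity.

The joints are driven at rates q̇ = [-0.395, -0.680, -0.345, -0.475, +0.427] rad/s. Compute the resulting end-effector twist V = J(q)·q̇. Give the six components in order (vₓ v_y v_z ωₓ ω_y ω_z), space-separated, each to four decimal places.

o_n = [0.0446, 0.6398, -0.8385]
J₁: ẑ×o_n = [-0.6398, 0.0446, 0.0000], ω = ẑ
J2: z=[0.0000, 0.0000, 1.0000] o=[0.4951, -0.0696, 0.1900] → [-0.7094, -0.4505, 0.0000, 0.0000, 0.0000, 1.0000]
J3: z=[0.9397, -0.3420, 0.0000] o=[0.7516, 0.6352, 0.1900] → [0.3518, 0.9664, -0.2374, 0.9397, -0.3420, 0.0000]
J4: z=[-0.3333, -0.9156, 0.2250] o=[0.7055, 0.5084, -0.3946] → [0.3768, -0.2966, -0.6489, -0.3333, -0.9156, 0.2250]
J5: z=[-0.3333, -0.9156, 0.2250] o=[0.0195, 0.7580, -0.3946] → [0.4330, -0.1423, 0.0624, -0.3333, -0.9156, 0.2250]
V = J·q̇ = [0.6197, 0.0354, 0.4168, -0.3082, 0.1619, -1.0858]

0.6197 0.0354 0.4168 -0.3082 0.1619 -1.0858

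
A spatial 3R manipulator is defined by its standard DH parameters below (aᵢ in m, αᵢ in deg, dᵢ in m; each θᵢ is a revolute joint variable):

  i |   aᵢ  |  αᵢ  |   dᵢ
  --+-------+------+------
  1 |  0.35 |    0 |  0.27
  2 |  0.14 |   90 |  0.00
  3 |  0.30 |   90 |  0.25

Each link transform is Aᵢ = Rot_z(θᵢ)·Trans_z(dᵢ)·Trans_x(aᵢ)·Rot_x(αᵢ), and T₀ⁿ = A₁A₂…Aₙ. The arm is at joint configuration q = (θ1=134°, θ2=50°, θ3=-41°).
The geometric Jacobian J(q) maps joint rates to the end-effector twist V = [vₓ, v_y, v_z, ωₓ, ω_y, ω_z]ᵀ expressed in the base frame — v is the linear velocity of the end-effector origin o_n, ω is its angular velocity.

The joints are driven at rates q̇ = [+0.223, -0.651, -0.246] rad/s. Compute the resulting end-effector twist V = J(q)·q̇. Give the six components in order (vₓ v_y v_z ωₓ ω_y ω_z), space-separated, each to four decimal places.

o_n = [-0.6261, 0.4756, 0.0732]
J₁: ẑ×o_n = [-0.4756, -0.6261, 0.0000], ω = ẑ
J2: z=[0.0000, 0.0000, 1.0000] o=[-0.2431, 0.2518, 0.2700] → [-0.2238, -0.3830, 0.0000, 0.0000, 0.0000, 1.0000]
J3: z=[-0.0698, 0.9976, 0.0000] o=[-0.3828, 0.2420, 0.2700] → [-0.1963, -0.0137, 0.2264, -0.0698, 0.9976, 0.0000]
V = J·q̇ = [0.0880, 0.1131, -0.0557, 0.0172, -0.2454, -0.4280]

0.0880 0.1131 -0.0557 0.0172 -0.2454 -0.4280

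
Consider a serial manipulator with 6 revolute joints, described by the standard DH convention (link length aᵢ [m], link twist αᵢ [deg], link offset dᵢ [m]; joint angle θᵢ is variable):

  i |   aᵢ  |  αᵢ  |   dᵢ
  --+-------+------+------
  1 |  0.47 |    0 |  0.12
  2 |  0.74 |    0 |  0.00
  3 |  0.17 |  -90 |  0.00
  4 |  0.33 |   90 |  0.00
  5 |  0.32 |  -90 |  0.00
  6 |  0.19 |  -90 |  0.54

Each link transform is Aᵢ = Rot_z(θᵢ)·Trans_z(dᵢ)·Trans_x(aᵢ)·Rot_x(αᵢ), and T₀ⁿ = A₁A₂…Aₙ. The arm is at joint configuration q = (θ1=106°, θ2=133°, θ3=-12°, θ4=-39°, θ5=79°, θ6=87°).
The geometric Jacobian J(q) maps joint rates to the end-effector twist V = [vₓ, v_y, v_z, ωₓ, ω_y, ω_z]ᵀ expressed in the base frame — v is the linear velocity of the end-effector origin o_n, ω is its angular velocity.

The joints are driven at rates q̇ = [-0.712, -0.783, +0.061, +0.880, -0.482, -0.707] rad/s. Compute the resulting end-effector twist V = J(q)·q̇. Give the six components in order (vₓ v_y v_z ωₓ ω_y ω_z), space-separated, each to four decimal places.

o_n = [-0.3231, -0.6074, -0.1137]
J₁: ẑ×o_n = [0.6074, -0.3231, 0.0000], ω = ẑ
J2: z=[0.0000, 0.0000, 1.0000] o=[-0.1295, 0.4518, 0.1200] → [1.0592, -0.1936, 0.0000, 0.0000, 0.0000, 1.0000]
J3: z=[0.0000, 0.0000, 1.0000] o=[-0.5107, -0.1825, 0.1200] → [0.4249, 0.1875, -0.0000, 0.0000, 0.0000, 1.0000]
J4: z=[0.7314, -0.6820, 0.0000] o=[-0.6266, -0.3068, 0.1200] → [0.1594, 0.1710, -0.0128, 0.7314, -0.6820, 0.0000]
J5: z=[0.4292, 0.4603, 0.7771] o=[-0.8015, -0.4944, 0.3277] → [-0.1154, 0.5612, -0.2687, 0.4292, 0.4603, 0.7771]
J6: z=[0.6598, 0.4278, -0.6178] o=[-0.6042, -0.7433, 0.3661] → [-0.1213, 0.1430, -0.0305, 0.6598, 0.4278, -0.6178]
V = J·q̇ = [-0.9542, 0.1719, 0.1398, -0.0298, -1.1245, -1.3718]

-0.9542 0.1719 0.1398 -0.0298 -1.1245 -1.3718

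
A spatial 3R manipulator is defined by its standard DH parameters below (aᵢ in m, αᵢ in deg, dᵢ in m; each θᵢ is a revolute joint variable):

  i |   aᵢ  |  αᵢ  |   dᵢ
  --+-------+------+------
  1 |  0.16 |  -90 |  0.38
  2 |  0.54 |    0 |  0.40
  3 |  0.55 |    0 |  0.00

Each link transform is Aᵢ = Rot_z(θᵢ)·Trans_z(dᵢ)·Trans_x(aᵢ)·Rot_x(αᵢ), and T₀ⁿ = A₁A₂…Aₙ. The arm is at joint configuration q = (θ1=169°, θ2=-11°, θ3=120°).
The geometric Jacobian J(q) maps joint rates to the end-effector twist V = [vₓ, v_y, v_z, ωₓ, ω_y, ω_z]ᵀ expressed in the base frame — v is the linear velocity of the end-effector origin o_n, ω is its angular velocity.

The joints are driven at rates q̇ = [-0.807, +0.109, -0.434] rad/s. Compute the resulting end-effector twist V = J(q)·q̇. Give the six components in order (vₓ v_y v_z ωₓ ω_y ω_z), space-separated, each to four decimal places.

o_n = [-0.5780, -0.2951, -0.0370]
J₁: ẑ×o_n = [0.2951, -0.5780, 0.0000], ω = ẑ
J2: z=[-0.1908, -0.9816, 0.0000] o=[-0.1571, 0.0305, 0.3800] → [0.4093, -0.0796, -0.3510, -0.1908, -0.9816, 0.0000]
J3: z=[-0.1908, -0.9816, 0.0000] o=[-0.7537, -0.2610, 0.4830] → [0.5105, -0.0992, 0.1791, -0.1908, -0.9816, 0.0000]
V = J·q̇ = [-0.4151, 0.5008, -0.1160, 0.0620, 0.3190, -0.8070]

-0.4151 0.5008 -0.1160 0.0620 0.3190 -0.8070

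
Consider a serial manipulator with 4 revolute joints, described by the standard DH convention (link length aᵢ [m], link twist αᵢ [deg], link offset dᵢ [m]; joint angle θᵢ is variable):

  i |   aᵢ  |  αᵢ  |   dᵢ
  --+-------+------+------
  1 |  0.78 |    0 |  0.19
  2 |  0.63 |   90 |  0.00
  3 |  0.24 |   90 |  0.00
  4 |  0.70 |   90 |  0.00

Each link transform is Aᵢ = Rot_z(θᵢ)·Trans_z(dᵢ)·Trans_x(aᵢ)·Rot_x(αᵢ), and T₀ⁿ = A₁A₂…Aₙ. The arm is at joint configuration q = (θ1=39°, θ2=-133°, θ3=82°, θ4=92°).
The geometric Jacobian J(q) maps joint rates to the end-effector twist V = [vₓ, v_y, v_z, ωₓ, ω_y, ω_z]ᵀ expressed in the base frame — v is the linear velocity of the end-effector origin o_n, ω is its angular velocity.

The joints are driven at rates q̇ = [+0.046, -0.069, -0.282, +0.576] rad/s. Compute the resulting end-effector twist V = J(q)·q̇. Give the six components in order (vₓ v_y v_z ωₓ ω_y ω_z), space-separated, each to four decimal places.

-0.0229 0.0399 -0.4075 0.2415 -0.5887 -0.1032

o_n = [-0.1377, -0.1187, 0.4035]
J₁: ẑ×o_n = [0.1187, -0.1377, 0.0000], ω = ẑ
J2: z=[0.0000, 0.0000, 1.0000] o=[0.6062, 0.4909, 0.1900] → [0.6096, -0.7439, 0.0000, 0.0000, 0.0000, 1.0000]
J3: z=[-0.9976, 0.0698, 0.0000] o=[0.5622, -0.1376, 0.1900] → [0.0149, 0.2130, 0.0300, -0.9976, 0.0698, 0.0000]
J4: z=[-0.0691, -0.9879, -0.1392] o=[0.5599, -0.1709, 0.4277] → [0.0312, 0.0954, -0.6928, -0.0691, -0.9879, -0.1392]
V = J·q̇ = [-0.0229, 0.0399, -0.4075, 0.2415, -0.5887, -0.1032]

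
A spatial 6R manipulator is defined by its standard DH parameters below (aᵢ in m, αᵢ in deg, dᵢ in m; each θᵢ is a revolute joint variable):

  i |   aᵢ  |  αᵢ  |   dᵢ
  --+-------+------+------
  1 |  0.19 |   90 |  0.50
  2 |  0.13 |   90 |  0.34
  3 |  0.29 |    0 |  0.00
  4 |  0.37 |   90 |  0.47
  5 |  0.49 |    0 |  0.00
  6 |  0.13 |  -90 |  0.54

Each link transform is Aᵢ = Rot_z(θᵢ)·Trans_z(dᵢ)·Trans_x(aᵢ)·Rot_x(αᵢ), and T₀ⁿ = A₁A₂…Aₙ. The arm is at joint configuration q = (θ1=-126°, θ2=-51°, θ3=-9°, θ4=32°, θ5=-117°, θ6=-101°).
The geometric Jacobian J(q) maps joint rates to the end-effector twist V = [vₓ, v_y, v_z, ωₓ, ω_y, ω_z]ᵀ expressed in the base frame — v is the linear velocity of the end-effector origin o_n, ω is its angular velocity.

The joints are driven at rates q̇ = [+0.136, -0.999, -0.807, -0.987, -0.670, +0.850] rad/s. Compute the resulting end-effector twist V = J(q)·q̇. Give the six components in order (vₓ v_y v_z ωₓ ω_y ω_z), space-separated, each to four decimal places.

o_n = [-0.1578, -0.5316, -0.0913]
J₁: ẑ×o_n = [0.5316, -0.1578, 0.0000], ω = ẑ
J2: z=[-0.8090, 0.5878, 0.0000] o=[-0.1117, -0.1537, 0.5000] → [-0.3475, -0.4783, 0.3328, -0.8090, 0.5878, 0.0000]
J3: z=[0.4568, 0.6287, -0.6293] o=[-0.4348, -0.0201, 0.3990] → [-0.6301, 0.0496, -0.4079, 0.4568, 0.6287, -0.6293]
J4: z=[0.4568, 0.6287, -0.6293] o=[-0.5041, -0.1925, 0.1764] → [-0.3816, -0.0957, -0.3726, 0.4568, 0.6287, -0.6293]
J5: z=[0.6002, -0.7400, -0.3037] o=[-0.5323, 0.0145, -0.3841] → [-0.3825, -0.2895, -0.0506, 0.6002, -0.7400, -0.3037]
J6: z=[0.6002, -0.7400, -0.3037] o=[-0.5857, -0.2068, 0.0498] → [0.0058, -0.0453, 0.1217, 0.6002, -0.7400, -0.3037]
V = J·q̇ = [1.5659, 0.6663, 0.5018, 0.0967, -1.8483, 1.2103]

1.5659 0.6663 0.5018 0.0967 -1.8483 1.2103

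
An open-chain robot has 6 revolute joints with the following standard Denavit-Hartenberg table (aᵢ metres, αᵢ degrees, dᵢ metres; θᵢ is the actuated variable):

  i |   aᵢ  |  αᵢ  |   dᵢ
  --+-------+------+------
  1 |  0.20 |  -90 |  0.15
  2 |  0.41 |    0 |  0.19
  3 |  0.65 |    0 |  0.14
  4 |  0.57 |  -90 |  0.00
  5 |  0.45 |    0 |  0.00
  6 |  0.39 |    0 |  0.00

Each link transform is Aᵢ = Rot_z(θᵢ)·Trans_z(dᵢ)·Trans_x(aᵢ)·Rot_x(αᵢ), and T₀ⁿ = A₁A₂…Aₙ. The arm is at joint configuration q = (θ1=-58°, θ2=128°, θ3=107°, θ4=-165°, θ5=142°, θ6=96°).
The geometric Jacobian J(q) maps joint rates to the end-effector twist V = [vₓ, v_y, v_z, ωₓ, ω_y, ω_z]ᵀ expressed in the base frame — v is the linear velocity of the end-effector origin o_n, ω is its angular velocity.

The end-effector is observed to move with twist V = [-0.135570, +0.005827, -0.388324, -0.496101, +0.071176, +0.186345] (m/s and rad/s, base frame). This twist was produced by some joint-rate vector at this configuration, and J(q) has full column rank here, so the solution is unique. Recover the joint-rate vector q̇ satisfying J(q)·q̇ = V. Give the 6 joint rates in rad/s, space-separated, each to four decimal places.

o_n = [0.1016, 0.5614, 0.3512]
J₁: ẑ×o_n = [-0.5614, 0.1016, 0.0000], ω = ẑ
J2: z=[0.8480, 0.5299, 0.0000] o=[0.1060, -0.1696, 0.1500] → [0.1066, -0.1706, 0.6223, 0.8480, 0.5299, 0.0000]
J3: z=[0.8480, 0.5299, 0.0000] o=[0.1334, 0.1451, -0.1731] → [0.2778, -0.4446, 0.3698, 0.8480, 0.5299, 0.0000]
J4: z=[0.8480, 0.5299, 0.0000] o=[0.0545, 0.5355, 0.3594] → [-0.0043, 0.0070, -0.0030, 0.8480, 0.5299, 0.0000]
J5: z=[-0.4980, 0.7969, -0.3420] o=[0.1578, 0.3702, -0.1763] → [0.4857, 0.2819, -0.0505, -0.4980, 0.7969, -0.3420]
J6: z=[-0.4980, 0.7969, -0.3420] o=[-0.1414, 0.3262, 0.1570] → [0.2352, 0.0136, -0.3108, -0.4980, 0.7969, -0.3420]
q̇ = J⁺·V = [0.3040, -0.4820, 0.1580, -0.0590, -0.1540, 0.4980]

0.3040 -0.4820 0.1580 -0.0590 -0.1540 0.4980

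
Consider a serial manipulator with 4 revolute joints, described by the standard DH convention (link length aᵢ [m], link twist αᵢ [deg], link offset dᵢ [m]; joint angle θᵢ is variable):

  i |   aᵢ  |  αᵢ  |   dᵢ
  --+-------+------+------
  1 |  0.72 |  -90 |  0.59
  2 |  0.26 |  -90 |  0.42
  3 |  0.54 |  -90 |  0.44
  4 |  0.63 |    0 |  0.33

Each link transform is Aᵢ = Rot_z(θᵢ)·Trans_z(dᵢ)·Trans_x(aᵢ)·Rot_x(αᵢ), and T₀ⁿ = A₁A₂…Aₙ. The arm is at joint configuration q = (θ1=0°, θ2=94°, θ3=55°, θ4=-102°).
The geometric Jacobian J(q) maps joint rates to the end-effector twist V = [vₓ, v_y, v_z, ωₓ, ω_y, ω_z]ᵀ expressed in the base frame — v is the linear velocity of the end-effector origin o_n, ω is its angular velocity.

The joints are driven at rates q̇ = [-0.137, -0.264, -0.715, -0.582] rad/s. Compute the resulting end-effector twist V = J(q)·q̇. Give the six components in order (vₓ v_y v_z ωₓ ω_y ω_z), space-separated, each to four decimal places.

o_n = [-0.3493, -0.1043, 0.4399]
J₁: ẑ×o_n = [0.1043, -0.3493, 0.0000], ω = ẑ
J2: z=[0.0000, 1.0000, 0.0000] o=[0.7200, 0.0000, 0.5900] → [-0.1501, -0.0000, 1.0693, 0.0000, 1.0000, 0.0000]
J3: z=[-0.9976, 0.0000, 0.0698] o=[0.7019, 0.4200, 0.3306] → [0.0366, 0.0357, 0.5230, -0.9976, 0.0000, 0.0698]
J4: z=[0.0571, -0.5736, 0.8172] o=[0.2413, -0.0223, 0.0523] → [-0.1553, -0.5048, -0.3435, 0.0571, -0.5736, 0.8172]
V = J·q̇ = [0.0896, 0.3161, -0.4564, 0.6800, 0.0698, -0.6625]

0.0896 0.3161 -0.4564 0.6800 0.0698 -0.6625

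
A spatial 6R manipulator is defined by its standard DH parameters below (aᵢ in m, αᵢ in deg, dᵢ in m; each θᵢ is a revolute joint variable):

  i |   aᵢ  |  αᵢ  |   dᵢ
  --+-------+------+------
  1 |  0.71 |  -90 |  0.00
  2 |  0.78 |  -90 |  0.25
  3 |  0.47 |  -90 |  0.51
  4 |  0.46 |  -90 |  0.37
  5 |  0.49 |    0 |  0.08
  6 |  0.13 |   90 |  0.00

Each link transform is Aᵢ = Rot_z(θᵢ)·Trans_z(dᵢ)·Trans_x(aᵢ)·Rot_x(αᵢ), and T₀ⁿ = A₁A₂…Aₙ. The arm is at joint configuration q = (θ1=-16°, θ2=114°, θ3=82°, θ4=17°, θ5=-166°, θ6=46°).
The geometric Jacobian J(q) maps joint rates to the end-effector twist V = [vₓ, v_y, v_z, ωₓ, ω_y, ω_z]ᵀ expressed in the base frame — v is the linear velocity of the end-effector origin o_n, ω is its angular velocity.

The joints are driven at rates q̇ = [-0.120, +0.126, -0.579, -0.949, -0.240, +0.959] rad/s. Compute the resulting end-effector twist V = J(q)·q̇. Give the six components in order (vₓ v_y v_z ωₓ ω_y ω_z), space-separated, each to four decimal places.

-0.1811 -0.3939 -0.2919 0.8848 0.2313 -1.4670

o_n = [0.1338, -0.2462, -0.0299]
J₁: ẑ×o_n = [0.2462, 0.1338, -0.0000], ω = ẑ
J2: z=[0.2756, 0.9613, 0.0000] o=[0.6825, -0.1957, 0.0000] → [-0.0287, 0.0082, 0.5136, 0.2756, 0.9613, 0.0000]
J3: z=[-0.8782, 0.2518, 0.4067] o=[0.4464, 0.1321, -0.7126] → [0.3257, 0.4723, 0.4109, -0.8782, 0.2518, 0.4067]
J4: z=[0.3488, -0.2448, 0.9047] o=[-0.1553, -0.1796, -0.5649] → [-0.0708, 0.0749, 0.0475, 0.3488, -0.2448, 0.9047]
J5: z=[0.9355, 0.0329, -0.3518] o=[-0.0521, -0.7159, -0.3408] → [0.1755, -0.3563, 0.4333, 0.9355, 0.0329, -0.3518]
J6: z=[0.9355, 0.0329, -0.3518] o=[0.0908, -0.2816, -0.1474] → [0.0163, -0.1250, 0.0317, 0.9355, 0.0329, -0.3518]
V = J·q̇ = [-0.1811, -0.3939, -0.2919, 0.8848, 0.2313, -1.4670]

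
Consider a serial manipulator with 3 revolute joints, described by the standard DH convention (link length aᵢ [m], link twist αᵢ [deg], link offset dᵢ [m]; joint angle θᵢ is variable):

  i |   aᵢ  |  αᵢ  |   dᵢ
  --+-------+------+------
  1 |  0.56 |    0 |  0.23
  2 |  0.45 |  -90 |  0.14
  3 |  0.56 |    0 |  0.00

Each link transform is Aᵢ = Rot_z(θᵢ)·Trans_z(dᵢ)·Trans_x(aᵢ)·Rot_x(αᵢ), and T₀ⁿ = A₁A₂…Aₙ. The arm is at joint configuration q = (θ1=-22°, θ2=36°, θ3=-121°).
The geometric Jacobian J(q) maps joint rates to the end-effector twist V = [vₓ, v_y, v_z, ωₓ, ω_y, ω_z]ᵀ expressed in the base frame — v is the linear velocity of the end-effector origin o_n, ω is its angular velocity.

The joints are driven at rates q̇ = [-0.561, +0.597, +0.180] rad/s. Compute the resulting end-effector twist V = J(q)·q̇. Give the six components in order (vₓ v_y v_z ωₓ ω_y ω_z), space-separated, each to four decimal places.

-0.0353 -0.2647 0.0519 -0.0435 0.1747 0.0360

o_n = [0.6760, -0.1707, 0.8500]
J₁: ẑ×o_n = [0.1707, 0.6760, -0.0000], ω = ẑ
J2: z=[0.0000, 0.0000, 1.0000] o=[0.5192, -0.2098, 0.2300] → [-0.0391, 0.1568, 0.0000, 0.0000, 0.0000, 1.0000]
J3: z=[-0.2419, 0.9703, 0.0000] o=[0.9559, -0.1009, 0.3700] → [0.4658, 0.1161, 0.2884, -0.2419, 0.9703, 0.0000]
V = J·q̇ = [-0.0353, -0.2647, 0.0519, -0.0435, 0.1747, 0.0360]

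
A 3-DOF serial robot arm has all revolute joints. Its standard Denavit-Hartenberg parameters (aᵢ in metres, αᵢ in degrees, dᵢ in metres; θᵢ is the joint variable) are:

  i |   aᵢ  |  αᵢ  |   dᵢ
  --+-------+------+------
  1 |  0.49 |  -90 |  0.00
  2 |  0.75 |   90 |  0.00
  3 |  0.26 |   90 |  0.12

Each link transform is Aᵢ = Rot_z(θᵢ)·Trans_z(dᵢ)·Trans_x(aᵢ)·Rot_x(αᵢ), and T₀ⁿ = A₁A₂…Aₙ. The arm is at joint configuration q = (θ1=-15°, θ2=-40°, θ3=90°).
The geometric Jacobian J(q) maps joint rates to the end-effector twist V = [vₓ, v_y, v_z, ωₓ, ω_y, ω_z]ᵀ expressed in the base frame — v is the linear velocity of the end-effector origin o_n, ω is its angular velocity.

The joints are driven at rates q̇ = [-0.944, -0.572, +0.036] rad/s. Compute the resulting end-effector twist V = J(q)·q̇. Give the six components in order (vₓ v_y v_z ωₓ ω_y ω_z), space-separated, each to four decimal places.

o_n = [1.0210, -0.0044, 0.5740]
J₁: ẑ×o_n = [0.0044, 1.0210, -0.0000], ω = ẑ
J2: z=[0.2588, 0.9659, 0.0000] o=[0.4733, -0.1268, 0.0000] → [0.5545, -0.1486, -0.4974, 0.2588, 0.9659, 0.0000]
J3: z=[-0.6209, 0.1664, 0.7660] o=[1.0283, -0.2755, 0.4821] → [-0.1924, 0.0515, -0.1671, -0.6209, 0.1664, 0.7660]
V = J·q̇ = [-0.3282, -0.8770, 0.2785, -0.1704, -0.5465, -0.9164]

-0.3282 -0.8770 0.2785 -0.1704 -0.5465 -0.9164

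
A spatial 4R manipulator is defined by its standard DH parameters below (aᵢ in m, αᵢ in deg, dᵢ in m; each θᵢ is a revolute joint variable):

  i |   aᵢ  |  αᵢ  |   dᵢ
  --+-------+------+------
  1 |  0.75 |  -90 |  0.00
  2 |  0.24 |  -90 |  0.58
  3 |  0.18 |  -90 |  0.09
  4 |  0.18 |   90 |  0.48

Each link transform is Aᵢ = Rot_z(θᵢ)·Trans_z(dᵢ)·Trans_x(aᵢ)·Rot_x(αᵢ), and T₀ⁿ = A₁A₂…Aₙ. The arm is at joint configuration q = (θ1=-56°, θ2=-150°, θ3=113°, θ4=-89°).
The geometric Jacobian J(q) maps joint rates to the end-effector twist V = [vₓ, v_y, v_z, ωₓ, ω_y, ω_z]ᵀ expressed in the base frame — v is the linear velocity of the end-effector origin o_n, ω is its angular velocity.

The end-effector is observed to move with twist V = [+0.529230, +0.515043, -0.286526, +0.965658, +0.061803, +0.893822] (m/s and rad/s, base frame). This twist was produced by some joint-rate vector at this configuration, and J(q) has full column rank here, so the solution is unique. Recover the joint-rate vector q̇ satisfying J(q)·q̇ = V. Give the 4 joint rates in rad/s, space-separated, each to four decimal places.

o_n = [1.1238, -0.5950, 0.0971]
J₁: ẑ×o_n = [0.5950, 1.1238, -0.0000], ω = ẑ
J2: z=[0.8290, 0.5592, 0.0000] o=[0.4194, -0.6218, 0.0000] → [0.0543, -0.0805, -0.3718, 0.8290, 0.5592, 0.0000]
J3: z=[0.2796, -0.4145, 0.8660] o=[0.7840, -0.1251, 0.1200] → [0.4164, 0.3007, 0.0095, 0.2796, -0.4145, 0.8660]
J4: z=[0.7697, -0.4424, -0.4603] o=[0.7059, -0.3056, 0.1628] → [-0.1042, -0.1418, -0.0379, 0.7697, -0.4424, -0.4603]
q̇ = J⁺·V = [0.3400, 0.7730, 0.7240, 0.1590]

0.3400 0.7730 0.7240 0.1590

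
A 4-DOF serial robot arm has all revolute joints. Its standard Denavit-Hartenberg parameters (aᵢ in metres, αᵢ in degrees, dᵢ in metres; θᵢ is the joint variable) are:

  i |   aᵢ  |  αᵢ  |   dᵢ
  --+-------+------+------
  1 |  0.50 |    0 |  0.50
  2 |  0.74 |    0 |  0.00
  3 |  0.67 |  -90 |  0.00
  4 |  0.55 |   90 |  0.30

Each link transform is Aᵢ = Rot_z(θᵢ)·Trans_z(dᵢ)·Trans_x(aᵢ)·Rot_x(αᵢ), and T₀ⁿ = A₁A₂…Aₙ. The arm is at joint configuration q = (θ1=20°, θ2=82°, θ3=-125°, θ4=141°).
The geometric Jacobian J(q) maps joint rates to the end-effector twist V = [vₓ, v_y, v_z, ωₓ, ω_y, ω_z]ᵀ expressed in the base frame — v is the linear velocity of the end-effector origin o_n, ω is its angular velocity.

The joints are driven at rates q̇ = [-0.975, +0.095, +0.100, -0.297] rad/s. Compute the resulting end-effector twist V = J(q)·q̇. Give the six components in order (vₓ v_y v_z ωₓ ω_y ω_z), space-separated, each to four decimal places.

o_n = [0.6565, 1.0762, 0.1539]
J₁: ẑ×o_n = [-1.0762, 0.6565, 0.0000], ω = ẑ
J2: z=[0.0000, 0.0000, 1.0000] o=[0.4698, 0.1710, 0.5000] → [-0.9052, 0.1867, 0.0000, 0.0000, 0.0000, 1.0000]
J3: z=[0.0000, 0.0000, 1.0000] o=[0.3160, 0.8948, 0.5000] → [-0.1814, 0.3405, 0.0000, 0.0000, 0.0000, 1.0000]
J4: z=[0.3907, 0.9205, 0.0000] o=[0.9327, 0.6330, 0.5000] → [-0.3186, 0.1352, 0.4274, 0.3907, 0.9205, 0.0000]
V = J·q̇ = [1.0398, -0.6285, -0.1269, -0.1160, -0.2734, -0.7800]

1.0398 -0.6285 -0.1269 -0.1160 -0.2734 -0.7800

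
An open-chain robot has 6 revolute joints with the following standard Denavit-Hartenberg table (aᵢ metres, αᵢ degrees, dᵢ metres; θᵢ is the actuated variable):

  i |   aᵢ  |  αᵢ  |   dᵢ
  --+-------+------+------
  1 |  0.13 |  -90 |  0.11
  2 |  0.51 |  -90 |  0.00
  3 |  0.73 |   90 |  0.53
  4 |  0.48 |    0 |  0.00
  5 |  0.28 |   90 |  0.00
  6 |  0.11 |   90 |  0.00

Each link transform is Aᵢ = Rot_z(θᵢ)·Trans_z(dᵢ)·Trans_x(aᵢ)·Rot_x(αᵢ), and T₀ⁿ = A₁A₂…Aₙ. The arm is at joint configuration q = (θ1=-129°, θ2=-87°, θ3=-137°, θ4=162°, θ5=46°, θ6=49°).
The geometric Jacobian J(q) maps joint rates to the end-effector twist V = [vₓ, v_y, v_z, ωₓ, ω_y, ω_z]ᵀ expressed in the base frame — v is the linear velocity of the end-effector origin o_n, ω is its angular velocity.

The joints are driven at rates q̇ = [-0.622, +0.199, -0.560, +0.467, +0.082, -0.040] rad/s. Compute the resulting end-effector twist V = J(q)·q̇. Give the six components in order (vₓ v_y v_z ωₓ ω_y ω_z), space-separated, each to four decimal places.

o_n = [-0.4871, -0.4644, 0.5633]
J₁: ẑ×o_n = [0.4644, -0.4871, 0.0000], ω = ẑ
J2: z=[0.7771, -0.6293, 0.0000] o=[-0.0818, -0.1010, 0.1100] → [-0.2852, -0.3523, -0.5375, 0.7771, -0.6293, 0.0000]
J3: z=[-0.6285, -0.7761, -0.0523] o=[-0.0986, -0.1218, 0.6193] → [0.0256, -0.0149, -0.0861, -0.6285, -0.7761, -0.0523]
J4: z=[-0.5459, 0.4880, -0.6811] o=[-0.0272, -0.8247, 0.0584] → [0.4917, 0.5888, 0.0277, -0.5459, 0.4880, -0.6811]
J5: z=[-0.5459, 0.4880, -0.6811] o=[-0.3734, -0.7575, 0.3841] → [0.2870, 0.1753, -0.1045, -0.5459, 0.4880, -0.6811]
J6: z=[-0.8150, -0.4977, 0.2967] o=[-0.4277, -0.5567, 0.5715] → [-0.0233, -0.0243, -0.1047, -0.8150, -0.4977, 0.2967]
V = J·q̇ = [-0.1058, 0.5315, -0.0501, 0.2395, 0.5972, -0.9785]

-0.1058 0.5315 -0.0501 0.2395 0.5972 -0.9785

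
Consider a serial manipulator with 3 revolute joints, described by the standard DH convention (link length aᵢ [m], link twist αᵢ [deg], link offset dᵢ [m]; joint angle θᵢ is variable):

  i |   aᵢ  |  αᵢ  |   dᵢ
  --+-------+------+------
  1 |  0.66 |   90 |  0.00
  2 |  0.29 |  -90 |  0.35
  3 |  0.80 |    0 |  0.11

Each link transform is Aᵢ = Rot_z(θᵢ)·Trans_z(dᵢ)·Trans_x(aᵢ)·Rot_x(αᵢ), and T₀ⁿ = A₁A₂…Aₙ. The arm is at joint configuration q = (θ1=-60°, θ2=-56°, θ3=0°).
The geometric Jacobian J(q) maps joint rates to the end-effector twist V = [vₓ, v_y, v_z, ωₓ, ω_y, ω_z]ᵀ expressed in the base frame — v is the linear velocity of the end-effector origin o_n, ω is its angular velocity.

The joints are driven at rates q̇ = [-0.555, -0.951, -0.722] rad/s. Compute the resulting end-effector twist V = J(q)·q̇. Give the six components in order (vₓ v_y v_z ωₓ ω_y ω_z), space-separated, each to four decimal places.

-1.6518 0.1954 -0.6664 0.5243 0.9939 -0.9587

o_n = [0.3772, -1.3534, -0.8421]
J₁: ẑ×o_n = [1.3534, 0.3772, -0.0000], ω = ẑ
J2: z=[-0.8660, -0.5000, 0.0000] o=[0.3300, -0.5716, 0.0000] → [0.4211, -0.7293, 0.7007, -0.8660, -0.5000, 0.0000]
J3: z=[0.4145, -0.7180, 0.5592] o=[0.1080, -0.8870, -0.2404] → [0.6928, 0.4000, -0.0000, 0.4145, -0.7180, 0.5592]
V = J·q̇ = [-1.6518, 0.1954, -0.6664, 0.5243, 0.9939, -0.9587]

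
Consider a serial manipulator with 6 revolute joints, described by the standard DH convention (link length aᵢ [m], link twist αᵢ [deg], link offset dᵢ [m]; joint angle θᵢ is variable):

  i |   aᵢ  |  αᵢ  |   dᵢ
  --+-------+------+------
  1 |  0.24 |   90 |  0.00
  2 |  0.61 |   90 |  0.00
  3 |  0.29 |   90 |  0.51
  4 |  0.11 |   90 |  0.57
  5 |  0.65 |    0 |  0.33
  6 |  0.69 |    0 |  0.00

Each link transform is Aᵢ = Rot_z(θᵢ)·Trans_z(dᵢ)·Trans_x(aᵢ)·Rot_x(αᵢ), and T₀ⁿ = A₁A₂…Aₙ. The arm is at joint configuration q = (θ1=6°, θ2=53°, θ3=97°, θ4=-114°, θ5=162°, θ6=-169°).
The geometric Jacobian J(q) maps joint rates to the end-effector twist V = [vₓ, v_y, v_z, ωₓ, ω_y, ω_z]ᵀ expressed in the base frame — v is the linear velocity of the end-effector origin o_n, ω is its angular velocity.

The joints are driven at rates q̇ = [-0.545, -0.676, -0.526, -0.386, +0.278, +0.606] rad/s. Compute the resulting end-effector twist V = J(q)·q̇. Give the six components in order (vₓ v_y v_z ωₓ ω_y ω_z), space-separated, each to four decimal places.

0.9092 -0.3459 -0.5210 -0.4620 1.4844 -0.6722

o_n = [1.4014, 0.1463, 0.7491]
J₁: ẑ×o_n = [-0.1463, 1.4014, 0.0000], ω = ẑ
J2: z=[0.1045, -0.9945, 0.0000] o=[0.2387, 0.0251, 0.0000] → [-0.7450, -0.0783, 1.1690, 0.1045, -0.9945, 0.0000]
J3: z=[0.7943, 0.0835, -0.6018] o=[0.6038, 0.0635, 0.4872] → [0.0717, -0.6881, -0.0008, 0.7943, 0.0835, -0.6018]
J4: z=[0.6068, -0.0588, 0.7927] o=[1.0178, -0.1824, 0.1520] → [-0.2957, -0.0582, 0.2220, 0.6068, -0.0588, 0.7927]
J5: z=[0.2949, 0.9427, -0.1559] o=[1.2825, -0.1798, 0.6687] → [0.1266, -0.0423, -0.0160, 0.2949, 0.9427, -0.1559]
J6: z=[0.2949, 0.9427, -0.1559] o=[1.9580, -0.0835, 0.4121] → [0.3535, -0.0126, 0.5924, 0.2949, 0.9427, -0.1559]
V = J·q̇ = [0.9092, -0.3459, -0.5210, -0.4620, 1.4844, -0.6722]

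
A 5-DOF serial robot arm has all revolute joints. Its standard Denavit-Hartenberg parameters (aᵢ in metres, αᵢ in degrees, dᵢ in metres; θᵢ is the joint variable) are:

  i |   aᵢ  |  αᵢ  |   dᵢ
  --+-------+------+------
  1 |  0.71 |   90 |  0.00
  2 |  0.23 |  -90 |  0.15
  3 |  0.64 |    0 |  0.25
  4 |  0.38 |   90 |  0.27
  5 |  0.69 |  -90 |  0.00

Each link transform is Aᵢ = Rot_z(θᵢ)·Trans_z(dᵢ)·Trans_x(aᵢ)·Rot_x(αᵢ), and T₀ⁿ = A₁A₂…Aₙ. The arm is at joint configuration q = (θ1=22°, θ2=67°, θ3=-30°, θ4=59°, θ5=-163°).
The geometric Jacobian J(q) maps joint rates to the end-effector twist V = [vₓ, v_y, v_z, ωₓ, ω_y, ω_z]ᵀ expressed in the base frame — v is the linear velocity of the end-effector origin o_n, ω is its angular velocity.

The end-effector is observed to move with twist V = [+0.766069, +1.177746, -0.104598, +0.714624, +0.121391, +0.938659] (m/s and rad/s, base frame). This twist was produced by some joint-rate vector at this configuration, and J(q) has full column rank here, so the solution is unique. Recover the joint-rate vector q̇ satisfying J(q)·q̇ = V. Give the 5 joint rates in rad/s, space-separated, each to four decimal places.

o_n = [0.8090, -0.3264, 0.6210]
J₁: ẑ×o_n = [0.3264, 0.8090, -0.0000], ω = ẑ
J2: z=[0.3746, -0.9272, 0.0000] o=[0.6583, 0.2660, 0.0000] → [-0.5757, -0.2326, -0.0822, 0.3746, -0.9272, 0.0000]
J3: z=[-0.8535, -0.3448, 0.3907] o=[0.7978, 0.1606, 0.2117] → [0.0491, 0.3537, 0.4195, -0.8535, -0.3448, 0.3907]
J4: z=[-0.8535, -0.3448, 0.3907] o=[0.9051, -0.1412, 0.8196] → [0.1408, -0.2071, 0.1249, -0.8535, -0.3448, 0.3907]
J5: z=[0.5033, -0.7400, 0.4463] o=[0.7261, -0.0149, 1.2310] → [0.5905, 0.3440, -0.0954, 0.5033, -0.7400, 0.4463]
q̇ = J⁺·V = [0.9290, -0.3600, 0.0100, -0.6580, 0.5890]

0.9290 -0.3600 0.0100 -0.6580 0.5890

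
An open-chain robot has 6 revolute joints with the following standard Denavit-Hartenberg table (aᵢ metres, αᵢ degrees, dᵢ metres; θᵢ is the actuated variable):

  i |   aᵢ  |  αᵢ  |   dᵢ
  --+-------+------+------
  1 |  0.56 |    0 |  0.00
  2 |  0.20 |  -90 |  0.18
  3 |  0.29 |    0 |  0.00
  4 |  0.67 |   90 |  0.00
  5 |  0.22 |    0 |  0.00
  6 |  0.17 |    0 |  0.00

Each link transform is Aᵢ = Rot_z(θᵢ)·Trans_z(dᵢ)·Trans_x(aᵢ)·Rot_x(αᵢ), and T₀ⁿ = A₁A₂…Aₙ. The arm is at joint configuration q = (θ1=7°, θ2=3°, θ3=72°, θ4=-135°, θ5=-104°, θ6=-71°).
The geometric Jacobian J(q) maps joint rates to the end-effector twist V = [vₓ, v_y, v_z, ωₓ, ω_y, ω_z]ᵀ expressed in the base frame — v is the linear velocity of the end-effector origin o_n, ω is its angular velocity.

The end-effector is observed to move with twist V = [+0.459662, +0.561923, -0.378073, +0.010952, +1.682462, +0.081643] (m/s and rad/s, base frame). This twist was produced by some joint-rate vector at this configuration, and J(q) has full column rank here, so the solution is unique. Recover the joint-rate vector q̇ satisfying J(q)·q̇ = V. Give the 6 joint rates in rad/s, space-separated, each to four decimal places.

o_n = [1.0807, -0.0710, 0.3029]
J₁: ẑ×o_n = [0.0710, 1.0807, -0.0000], ω = ẑ
J2: z=[0.0000, 0.0000, 1.0000] o=[0.5558, 0.0682, 0.0000] → [0.1392, 0.5249, -0.0000, 0.0000, 0.0000, 1.0000]
J3: z=[-0.1736, 0.9848, 0.0000] o=[0.7528, 0.1030, 0.1800] → [0.1210, 0.0213, -0.2927, -0.1736, 0.9848, 0.0000]
J4: z=[-0.1736, 0.9848, 0.0000] o=[0.8410, 0.1185, -0.0958] → [0.3926, 0.0692, -0.2031, -0.1736, 0.9848, 0.0000]
J5: z=[-0.8775, -0.1547, 0.4540] o=[1.1406, 0.1714, 0.5012] → [0.1407, -0.2012, 0.2034, -0.8775, -0.1547, 0.4540]
J6: z=[-0.8775, -0.1547, 0.4540] o=[1.1539, -0.0431, 0.4537] → [0.0360, -0.1656, 0.0132, -0.8775, -0.1547, 0.4540]
q̇ = J⁺·V = [0.5480, -0.3120, 0.6870, 0.9680, 0.1270, -0.4670]

0.5480 -0.3120 0.6870 0.9680 0.1270 -0.4670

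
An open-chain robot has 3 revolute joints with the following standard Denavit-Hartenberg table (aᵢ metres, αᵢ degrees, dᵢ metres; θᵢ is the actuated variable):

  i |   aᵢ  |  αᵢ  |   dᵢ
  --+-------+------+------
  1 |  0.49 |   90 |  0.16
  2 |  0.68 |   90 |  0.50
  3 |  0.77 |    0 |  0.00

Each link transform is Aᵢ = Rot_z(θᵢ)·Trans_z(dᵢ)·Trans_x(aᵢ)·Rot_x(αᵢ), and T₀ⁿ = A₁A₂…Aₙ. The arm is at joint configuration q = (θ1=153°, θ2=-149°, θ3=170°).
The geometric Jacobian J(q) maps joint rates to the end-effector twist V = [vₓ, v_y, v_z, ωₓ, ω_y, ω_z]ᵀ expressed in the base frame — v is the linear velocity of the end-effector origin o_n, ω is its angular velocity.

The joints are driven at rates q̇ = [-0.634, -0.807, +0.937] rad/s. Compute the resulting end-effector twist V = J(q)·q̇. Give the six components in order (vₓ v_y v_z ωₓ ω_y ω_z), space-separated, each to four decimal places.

o_n = [-0.2087, 0.8176, 0.2003]
J₁: ẑ×o_n = [-0.8176, -0.2087, 0.0000], ω = ẑ
J2: z=[0.4540, 0.8910, 0.0000] o=[-0.4366, 0.2225, 0.1600] → [0.0359, -0.0183, 0.0671, 0.4540, 0.8910, 0.0000]
J3: z=[0.4589, -0.2338, 0.8572] o=[0.3097, 0.4033, -0.1902] → [-0.4464, -0.6236, 0.0689, 0.4589, -0.2338, 0.8572]
V = J·q̇ = [0.0711, -0.4372, 0.0104, 0.0636, -0.9381, 0.1692]

0.0711 -0.4372 0.0104 0.0636 -0.9381 0.1692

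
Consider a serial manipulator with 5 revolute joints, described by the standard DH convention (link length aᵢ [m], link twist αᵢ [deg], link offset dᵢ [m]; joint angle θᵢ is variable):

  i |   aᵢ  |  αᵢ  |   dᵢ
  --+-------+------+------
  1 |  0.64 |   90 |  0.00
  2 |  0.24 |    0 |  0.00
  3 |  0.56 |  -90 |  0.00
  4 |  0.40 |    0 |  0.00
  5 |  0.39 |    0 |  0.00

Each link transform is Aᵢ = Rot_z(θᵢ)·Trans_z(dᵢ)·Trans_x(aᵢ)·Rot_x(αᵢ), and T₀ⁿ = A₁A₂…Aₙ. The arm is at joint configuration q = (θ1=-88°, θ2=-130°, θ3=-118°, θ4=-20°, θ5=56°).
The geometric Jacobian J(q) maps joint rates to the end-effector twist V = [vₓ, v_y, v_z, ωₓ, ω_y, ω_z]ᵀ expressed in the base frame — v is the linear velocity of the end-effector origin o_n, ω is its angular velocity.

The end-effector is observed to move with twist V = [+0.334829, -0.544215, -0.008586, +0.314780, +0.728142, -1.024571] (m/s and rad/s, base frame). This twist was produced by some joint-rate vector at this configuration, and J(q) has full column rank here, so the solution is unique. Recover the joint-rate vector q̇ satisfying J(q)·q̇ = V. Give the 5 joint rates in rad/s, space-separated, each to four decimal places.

-0.7350 0.2080 -0.5480 0.2240 0.5490

o_n = [0.0930, -0.0137, 0.9764]
J₁: ẑ×o_n = [0.0137, 0.0930, -0.0000], ω = ẑ
J2: z=[-0.9994, -0.0349, 0.0000] o=[0.0223, -0.6396, 0.0000] → [-0.0341, 0.9758, -0.6230, -0.9994, -0.0349, 0.0000]
J3: z=[-0.9994, -0.0349, 0.0000] o=[0.0170, -0.4854, -0.1839] → [-0.0405, 1.1596, -0.4688, -0.9994, -0.0349, 0.0000]
J4: z=[-0.0324, 0.9266, -0.3746] o=[0.0096, -0.2758, 0.3354] → [0.6922, -0.0105, -0.0857, -0.0324, 0.9266, -0.3746]
J5: z=[-0.0324, 0.9266, -0.3746] o=[-0.1320, -0.1398, 0.6839] → [0.3183, -0.0748, -0.2125, -0.0324, 0.9266, -0.3746]
q̇ = J⁺·V = [-0.7350, 0.2080, -0.5480, 0.2240, 0.5490]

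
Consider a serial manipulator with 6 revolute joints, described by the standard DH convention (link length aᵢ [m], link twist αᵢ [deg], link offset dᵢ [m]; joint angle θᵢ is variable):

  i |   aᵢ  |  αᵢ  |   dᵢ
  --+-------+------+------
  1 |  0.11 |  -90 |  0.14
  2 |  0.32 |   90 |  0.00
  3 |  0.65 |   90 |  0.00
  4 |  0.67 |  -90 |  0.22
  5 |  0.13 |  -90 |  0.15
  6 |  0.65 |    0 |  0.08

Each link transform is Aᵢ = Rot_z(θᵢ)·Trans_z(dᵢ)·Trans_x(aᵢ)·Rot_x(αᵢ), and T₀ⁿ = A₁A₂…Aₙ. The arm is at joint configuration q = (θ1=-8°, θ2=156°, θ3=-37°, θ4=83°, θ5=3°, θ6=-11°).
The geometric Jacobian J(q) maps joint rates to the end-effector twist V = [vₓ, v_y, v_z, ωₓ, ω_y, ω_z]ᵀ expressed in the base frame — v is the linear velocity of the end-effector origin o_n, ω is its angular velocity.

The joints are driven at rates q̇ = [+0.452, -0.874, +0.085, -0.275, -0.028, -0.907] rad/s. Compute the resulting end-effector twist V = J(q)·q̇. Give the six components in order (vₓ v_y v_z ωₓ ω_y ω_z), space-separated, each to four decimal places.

o_n = [0.0034, -0.4169, -1.4749]
J₁: ẑ×o_n = [0.4169, 0.0034, -0.0000], ω = ẑ
J2: z=[0.1392, 0.9903, 0.0000] o=[0.1089, -0.0153, 0.1400] → [-1.5992, 0.2248, 0.0486, 0.1392, 0.9903, 0.0000]
J3: z=[0.4028, -0.0566, -0.9135] o=[-0.1806, 0.0254, 0.0098] → [-0.3200, 0.4299, -0.1677, 0.4028, -0.0566, -0.9135]
J4: z=[0.4333, -0.8674, 0.2448] o=[-0.7046, -0.2960, -0.2013] → [1.1343, 0.7252, 0.5618, 0.4333, -0.8674, 0.2448]
J5: z=[0.8493, 0.4838, 0.2111] o=[-0.4073, -0.5648, -0.7815] → [-0.3667, 0.6756, -0.0731, 0.8493, 0.4838, 0.2111]
J6: z=[-0.4485, 0.8723, -0.1949] o=[-0.2437, -0.5015, -0.8743] → [-0.5074, -0.3175, -0.2535, -0.4485, 0.8723, -0.1949]
V = J·q̇ = [1.7175, -0.0887, 0.0208, 0.1764, -1.4365, 0.4779]

1.7175 -0.0887 0.0208 0.1764 -1.4365 0.4779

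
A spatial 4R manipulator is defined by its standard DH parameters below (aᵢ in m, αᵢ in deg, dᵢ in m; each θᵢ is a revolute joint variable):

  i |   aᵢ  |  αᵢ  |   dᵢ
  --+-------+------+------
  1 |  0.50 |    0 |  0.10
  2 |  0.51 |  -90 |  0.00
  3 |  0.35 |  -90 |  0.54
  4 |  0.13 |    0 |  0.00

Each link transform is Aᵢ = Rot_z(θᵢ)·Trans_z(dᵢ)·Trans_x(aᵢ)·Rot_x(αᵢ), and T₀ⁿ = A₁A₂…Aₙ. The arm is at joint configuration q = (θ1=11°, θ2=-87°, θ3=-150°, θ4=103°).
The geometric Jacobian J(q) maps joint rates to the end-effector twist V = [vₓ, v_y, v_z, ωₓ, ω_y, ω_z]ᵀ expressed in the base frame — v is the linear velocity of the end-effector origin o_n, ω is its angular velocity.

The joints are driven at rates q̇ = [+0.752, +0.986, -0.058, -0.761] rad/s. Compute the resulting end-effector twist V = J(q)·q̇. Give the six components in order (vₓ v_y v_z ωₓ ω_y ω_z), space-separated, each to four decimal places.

o_n = [0.9480, -0.0299, 0.2604]
J₁: ẑ×o_n = [0.0299, 0.9480, -0.0000], ω = ẑ
J2: z=[0.0000, 0.0000, 1.0000] o=[0.4908, 0.0954, 0.1000] → [0.1253, 0.4572, -0.0000, 0.0000, 0.0000, 1.0000]
J3: z=[0.9703, 0.2419, 0.0000] o=[0.6142, -0.3994, 0.1000] → [0.0388, -0.1556, 0.2778, 0.9703, 0.2419, 0.0000]
J4: z=[0.1210, -0.4851, 0.8660] o=[1.0648, 0.0253, 0.2750] → [0.0549, -0.0994, -0.0633, 0.1210, -0.4851, 0.8660]
V = J·q̇ = [0.1020, 1.2484, 0.0321, -0.1483, 0.3552, 1.0790]

0.1020 1.2484 0.0321 -0.1483 0.3552 1.0790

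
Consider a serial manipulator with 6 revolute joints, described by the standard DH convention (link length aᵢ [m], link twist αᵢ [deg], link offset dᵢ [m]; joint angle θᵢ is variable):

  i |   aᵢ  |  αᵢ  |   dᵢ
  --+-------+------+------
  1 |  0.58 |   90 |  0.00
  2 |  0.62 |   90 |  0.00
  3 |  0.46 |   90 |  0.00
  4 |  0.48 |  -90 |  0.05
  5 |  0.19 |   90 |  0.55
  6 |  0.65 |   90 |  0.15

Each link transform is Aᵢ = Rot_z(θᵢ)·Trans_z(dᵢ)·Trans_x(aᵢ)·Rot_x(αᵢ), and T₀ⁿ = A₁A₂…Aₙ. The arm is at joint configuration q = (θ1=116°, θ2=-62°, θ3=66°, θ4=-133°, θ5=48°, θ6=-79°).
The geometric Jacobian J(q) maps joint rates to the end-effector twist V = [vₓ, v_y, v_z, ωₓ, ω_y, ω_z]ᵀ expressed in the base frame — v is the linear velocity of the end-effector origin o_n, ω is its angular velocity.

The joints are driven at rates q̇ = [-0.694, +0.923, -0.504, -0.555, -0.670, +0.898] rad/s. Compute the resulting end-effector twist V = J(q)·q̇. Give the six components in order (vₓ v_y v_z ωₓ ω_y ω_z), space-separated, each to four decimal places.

o_n = [-0.6510, 1.0969, -0.1792]
J₁: ẑ×o_n = [-1.0969, -0.6510, 0.0000], ω = ẑ
J2: z=[0.8988, 0.4384, 0.0000] o=[-0.2543, 0.5213, 0.0000] → [-0.0786, 0.1611, 0.6912, 0.8988, 0.4384, 0.0000]
J3: z=[0.3871, -0.7936, -0.4695] o=[-0.3819, 0.7829, -0.5474] → [-0.1448, -0.0162, -0.0921, 0.3871, -0.7936, -0.4695]
J4: z=[-0.5536, 0.2072, -0.8066] o=[-0.0427, 1.0461, -0.7126] → [0.1515, 0.7860, 0.0979, -0.5536, 0.2072, -0.8066]
J5: z=[0.2753, 0.9596, 0.0575] o=[-0.4476, 1.1477, -0.4706] → [0.2826, -0.0919, 0.1812, 0.2753, 0.9596, 0.0575]
J6: z=[-0.9545, 0.2800, -0.1026] o=[-0.3179, 1.6705, -0.2503] → [-0.0389, 0.1020, 0.6408, -0.9545, 0.2800, -0.1026]
V = J·q̇ = [0.4534, 0.3256, 1.0841, -0.0999, 0.2981, -0.1404]

0.4534 0.3256 1.0841 -0.0999 0.2981 -0.1404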